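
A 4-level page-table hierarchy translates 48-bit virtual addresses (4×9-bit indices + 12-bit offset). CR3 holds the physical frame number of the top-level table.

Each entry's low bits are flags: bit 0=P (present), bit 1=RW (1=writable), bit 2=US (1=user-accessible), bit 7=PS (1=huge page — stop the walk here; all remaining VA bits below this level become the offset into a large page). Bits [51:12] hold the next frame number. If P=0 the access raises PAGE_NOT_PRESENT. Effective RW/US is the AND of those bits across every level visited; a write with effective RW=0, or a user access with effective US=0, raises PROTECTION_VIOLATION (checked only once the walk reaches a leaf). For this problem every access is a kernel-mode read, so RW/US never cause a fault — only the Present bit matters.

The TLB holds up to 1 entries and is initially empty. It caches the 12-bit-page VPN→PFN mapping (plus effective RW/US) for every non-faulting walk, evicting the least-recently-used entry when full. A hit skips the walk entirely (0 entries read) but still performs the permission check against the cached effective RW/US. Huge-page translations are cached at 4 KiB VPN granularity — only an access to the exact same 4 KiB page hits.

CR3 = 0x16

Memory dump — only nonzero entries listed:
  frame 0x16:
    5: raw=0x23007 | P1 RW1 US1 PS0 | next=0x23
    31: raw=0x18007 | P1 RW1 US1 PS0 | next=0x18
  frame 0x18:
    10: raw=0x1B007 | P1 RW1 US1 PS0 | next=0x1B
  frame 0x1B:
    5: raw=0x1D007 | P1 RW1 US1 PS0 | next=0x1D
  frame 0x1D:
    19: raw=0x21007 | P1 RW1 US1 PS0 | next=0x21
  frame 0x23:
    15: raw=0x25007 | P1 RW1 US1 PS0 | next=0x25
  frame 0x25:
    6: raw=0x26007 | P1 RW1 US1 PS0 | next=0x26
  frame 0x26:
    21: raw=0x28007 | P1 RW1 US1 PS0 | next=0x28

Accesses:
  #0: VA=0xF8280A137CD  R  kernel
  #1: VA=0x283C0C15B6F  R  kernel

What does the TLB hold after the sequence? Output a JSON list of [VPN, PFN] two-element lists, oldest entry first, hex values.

Walk each access:
#0 VA=0xF8280A137CD (r,kernel):
  L0: frame=0x16 idx=31 entry=0x18007 [P=1 RW=1 US=1 PS=0]
  L1: frame=0x18 idx=10 entry=0x1B007 [P=1 RW=1 US=1 PS=0]
  L2: frame=0x1B idx=5 entry=0x1D007 [P=1 RW=1 US=1 PS=0]
  L3: frame=0x1D idx=19 entry=0x21007 [P=1 RW=1 US=1 PS=0]
  ✓ 0x217CD  — 4 lookups
#1 VA=0x283C0C15B6F (r,kernel):
  L0: frame=0x16 idx=5 entry=0x23007 [P=1 RW=1 US=1 PS=0]
  L1: frame=0x23 idx=15 entry=0x25007 [P=1 RW=1 US=1 PS=0]
  L2: frame=0x25 idx=6 entry=0x26007 [P=1 RW=1 US=1 PS=0]
  L3: frame=0x26 idx=21 entry=0x28007 [P=1 RW=1 US=1 PS=0]
  ✓ 0x28B6F  — 4 lookups

TLB: [["0x283C0C15", "0x28"]]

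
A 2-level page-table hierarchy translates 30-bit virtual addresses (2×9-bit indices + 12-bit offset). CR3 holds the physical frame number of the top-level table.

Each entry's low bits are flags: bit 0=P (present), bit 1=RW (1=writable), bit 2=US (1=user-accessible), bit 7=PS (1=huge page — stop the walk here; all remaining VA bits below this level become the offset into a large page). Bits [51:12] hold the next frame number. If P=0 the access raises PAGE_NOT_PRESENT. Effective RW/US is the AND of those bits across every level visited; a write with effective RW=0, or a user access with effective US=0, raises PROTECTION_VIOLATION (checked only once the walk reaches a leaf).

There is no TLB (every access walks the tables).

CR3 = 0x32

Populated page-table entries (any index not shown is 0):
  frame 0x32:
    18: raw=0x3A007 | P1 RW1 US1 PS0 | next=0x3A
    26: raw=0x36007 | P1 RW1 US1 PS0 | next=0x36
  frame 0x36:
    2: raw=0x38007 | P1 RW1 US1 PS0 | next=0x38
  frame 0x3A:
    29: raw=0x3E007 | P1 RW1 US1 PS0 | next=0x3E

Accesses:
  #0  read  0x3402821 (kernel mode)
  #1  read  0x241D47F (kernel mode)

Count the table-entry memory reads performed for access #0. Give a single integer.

Trace:
#0 VA=0x3402821 (r,kernel):
  L0: frame=0x32 idx=26 entry=0x36007 [P=1 RW=1 US=1 PS=0]
  L1: frame=0x36 idx=2 entry=0x38007 [P=1 RW=1 US=1 PS=0]
  → PA=0x38821  (2 entries read)
#1 VA=0x241D47F (r,kernel):
  L0: frame=0x32 idx=18 entry=0x3A007 [P=1 RW=1 US=1 PS=0]
  L1: frame=0x3A idx=29 entry=0x3E007 [P=1 RW=1 US=1 PS=0]
  → PA=0x3E47F  (2 entries read)

Entries read for #0: 2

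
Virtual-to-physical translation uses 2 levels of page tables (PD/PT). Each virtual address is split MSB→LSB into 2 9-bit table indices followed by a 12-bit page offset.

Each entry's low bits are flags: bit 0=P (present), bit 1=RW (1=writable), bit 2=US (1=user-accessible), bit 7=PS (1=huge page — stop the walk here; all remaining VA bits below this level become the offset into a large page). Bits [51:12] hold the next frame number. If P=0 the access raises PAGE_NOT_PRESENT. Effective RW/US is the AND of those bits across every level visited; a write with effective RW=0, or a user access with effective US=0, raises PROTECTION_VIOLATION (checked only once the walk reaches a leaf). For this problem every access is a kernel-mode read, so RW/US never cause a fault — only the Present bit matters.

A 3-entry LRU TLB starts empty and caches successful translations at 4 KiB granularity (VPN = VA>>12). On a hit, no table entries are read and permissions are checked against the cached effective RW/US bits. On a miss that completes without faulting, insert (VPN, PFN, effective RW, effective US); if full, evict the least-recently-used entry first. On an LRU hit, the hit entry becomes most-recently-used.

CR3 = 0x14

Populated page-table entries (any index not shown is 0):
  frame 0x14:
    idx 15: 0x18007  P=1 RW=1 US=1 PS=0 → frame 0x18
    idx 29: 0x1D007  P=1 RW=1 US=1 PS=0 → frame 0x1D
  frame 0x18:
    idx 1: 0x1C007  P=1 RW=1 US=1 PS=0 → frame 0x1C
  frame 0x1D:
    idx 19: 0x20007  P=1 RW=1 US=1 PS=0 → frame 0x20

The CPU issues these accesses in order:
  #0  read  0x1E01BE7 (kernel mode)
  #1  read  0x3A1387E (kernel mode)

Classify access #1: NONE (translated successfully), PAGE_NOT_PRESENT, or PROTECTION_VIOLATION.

Trace:
#0 VA=0x1E01BE7 (r,kernel):
  lvl0: tbl 0x14, slot 15 ⇒ 0x18007 (P1/RW1/US1/PS0)
  lvl1: tbl 0x18, slot 1 ⇒ 0x1C007 (P1/RW1/US1/PS0)
  ⇒ phys 0x1CBE7  [2 reads]
#1 VA=0x3A1387E (r,kernel):
  lvl0: tbl 0x14, slot 29 ⇒ 0x1D007 (P1/RW1/US1/PS0)
  lvl1: tbl 0x1D, slot 19 ⇒ 0x20007 (P1/RW1/US1/PS0)
  ⇒ phys 0x2087E  [2 reads]

Access #1 fault: NONE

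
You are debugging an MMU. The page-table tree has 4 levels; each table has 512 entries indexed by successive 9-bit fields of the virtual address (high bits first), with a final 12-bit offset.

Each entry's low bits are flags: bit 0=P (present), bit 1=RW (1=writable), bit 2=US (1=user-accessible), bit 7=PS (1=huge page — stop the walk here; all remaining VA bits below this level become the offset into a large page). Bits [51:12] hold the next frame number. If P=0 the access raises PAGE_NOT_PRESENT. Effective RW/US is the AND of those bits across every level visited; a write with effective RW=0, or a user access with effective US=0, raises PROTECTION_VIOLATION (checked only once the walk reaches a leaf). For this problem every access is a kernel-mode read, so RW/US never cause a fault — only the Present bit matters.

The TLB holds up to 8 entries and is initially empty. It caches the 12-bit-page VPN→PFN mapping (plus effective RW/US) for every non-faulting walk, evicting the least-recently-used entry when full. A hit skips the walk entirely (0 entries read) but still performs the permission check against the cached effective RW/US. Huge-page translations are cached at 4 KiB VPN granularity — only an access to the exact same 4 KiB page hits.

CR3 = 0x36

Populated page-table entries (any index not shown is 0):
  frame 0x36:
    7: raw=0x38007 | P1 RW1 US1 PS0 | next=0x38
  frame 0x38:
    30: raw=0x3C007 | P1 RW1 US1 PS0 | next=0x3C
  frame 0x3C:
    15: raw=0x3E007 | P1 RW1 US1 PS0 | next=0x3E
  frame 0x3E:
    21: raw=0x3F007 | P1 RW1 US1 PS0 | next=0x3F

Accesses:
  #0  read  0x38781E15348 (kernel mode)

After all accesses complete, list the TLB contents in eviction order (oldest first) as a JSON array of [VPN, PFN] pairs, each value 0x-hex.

Trace:
#0 VA=0x38781E15348 (r,kernel):
  L0 @0x36[7] → 0x38007  P=1,RW=1,US=1,PS=0
  L1 @0x38[30] → 0x3C007  P=1,RW=1,US=1,PS=0
  L2 @0x3C[15] → 0x3E007  P=1,RW=1,US=1,PS=0
  L3 @0x3E[21] → 0x3F007  P=1,RW=1,US=1,PS=0
  → PA=0x3F348  (4 entries read)

TLB: [["0x38781E15", "0x3F"]]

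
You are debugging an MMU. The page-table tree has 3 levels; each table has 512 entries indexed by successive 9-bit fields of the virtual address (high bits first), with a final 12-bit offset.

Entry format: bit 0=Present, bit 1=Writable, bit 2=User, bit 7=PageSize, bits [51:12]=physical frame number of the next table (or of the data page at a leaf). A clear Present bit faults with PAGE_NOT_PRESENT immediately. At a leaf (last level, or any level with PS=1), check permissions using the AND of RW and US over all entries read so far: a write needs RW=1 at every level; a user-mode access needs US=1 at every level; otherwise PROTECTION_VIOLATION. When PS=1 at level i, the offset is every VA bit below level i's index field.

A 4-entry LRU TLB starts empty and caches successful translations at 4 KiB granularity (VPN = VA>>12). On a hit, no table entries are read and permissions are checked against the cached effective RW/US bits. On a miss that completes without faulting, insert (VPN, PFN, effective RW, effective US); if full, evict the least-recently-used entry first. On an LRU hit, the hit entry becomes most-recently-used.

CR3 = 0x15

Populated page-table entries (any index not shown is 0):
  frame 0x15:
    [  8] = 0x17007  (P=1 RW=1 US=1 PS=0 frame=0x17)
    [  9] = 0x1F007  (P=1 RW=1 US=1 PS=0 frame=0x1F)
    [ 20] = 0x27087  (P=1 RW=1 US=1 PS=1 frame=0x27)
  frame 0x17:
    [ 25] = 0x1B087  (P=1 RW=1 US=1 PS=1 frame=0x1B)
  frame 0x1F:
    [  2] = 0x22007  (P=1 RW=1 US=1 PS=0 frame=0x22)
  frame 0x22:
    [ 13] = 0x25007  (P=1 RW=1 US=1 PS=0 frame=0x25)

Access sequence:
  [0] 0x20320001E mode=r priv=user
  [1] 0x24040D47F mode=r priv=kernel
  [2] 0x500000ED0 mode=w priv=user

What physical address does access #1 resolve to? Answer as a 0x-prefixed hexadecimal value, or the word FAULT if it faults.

Per-access translation:
#0 VA=0x20320001E (r,user):
  [0] read 0x15 idx=8: raw=0x17007 flags P=1 W=1 U=1 S=0
  [1] read 0x17 idx=25: raw=0x1B087 flags P=1 W=1 U=1 S=1
  → PA=0x1B01E (huge @L1)  (2 entries read)
#1 VA=0x24040D47F (r,kernel):
  [0] read 0x15 idx=9: raw=0x1F007 flags P=1 W=1 U=1 S=0
  [1] read 0x1F idx=2: raw=0x22007 flags P=1 W=1 U=1 S=0
  [2] read 0x22 idx=13: raw=0x25007 flags P=1 W=1 U=1 S=0
  → PA=0x2547F  (3 entries read)
#2 VA=0x500000ED0 (w,user):
  [0] read 0x15 idx=20: raw=0x27087 flags P=1 W=1 U=1 S=1
  → PA=0x27ED0 (huge @L0)  (1 entries read)

Access #1 PA: 0x2547F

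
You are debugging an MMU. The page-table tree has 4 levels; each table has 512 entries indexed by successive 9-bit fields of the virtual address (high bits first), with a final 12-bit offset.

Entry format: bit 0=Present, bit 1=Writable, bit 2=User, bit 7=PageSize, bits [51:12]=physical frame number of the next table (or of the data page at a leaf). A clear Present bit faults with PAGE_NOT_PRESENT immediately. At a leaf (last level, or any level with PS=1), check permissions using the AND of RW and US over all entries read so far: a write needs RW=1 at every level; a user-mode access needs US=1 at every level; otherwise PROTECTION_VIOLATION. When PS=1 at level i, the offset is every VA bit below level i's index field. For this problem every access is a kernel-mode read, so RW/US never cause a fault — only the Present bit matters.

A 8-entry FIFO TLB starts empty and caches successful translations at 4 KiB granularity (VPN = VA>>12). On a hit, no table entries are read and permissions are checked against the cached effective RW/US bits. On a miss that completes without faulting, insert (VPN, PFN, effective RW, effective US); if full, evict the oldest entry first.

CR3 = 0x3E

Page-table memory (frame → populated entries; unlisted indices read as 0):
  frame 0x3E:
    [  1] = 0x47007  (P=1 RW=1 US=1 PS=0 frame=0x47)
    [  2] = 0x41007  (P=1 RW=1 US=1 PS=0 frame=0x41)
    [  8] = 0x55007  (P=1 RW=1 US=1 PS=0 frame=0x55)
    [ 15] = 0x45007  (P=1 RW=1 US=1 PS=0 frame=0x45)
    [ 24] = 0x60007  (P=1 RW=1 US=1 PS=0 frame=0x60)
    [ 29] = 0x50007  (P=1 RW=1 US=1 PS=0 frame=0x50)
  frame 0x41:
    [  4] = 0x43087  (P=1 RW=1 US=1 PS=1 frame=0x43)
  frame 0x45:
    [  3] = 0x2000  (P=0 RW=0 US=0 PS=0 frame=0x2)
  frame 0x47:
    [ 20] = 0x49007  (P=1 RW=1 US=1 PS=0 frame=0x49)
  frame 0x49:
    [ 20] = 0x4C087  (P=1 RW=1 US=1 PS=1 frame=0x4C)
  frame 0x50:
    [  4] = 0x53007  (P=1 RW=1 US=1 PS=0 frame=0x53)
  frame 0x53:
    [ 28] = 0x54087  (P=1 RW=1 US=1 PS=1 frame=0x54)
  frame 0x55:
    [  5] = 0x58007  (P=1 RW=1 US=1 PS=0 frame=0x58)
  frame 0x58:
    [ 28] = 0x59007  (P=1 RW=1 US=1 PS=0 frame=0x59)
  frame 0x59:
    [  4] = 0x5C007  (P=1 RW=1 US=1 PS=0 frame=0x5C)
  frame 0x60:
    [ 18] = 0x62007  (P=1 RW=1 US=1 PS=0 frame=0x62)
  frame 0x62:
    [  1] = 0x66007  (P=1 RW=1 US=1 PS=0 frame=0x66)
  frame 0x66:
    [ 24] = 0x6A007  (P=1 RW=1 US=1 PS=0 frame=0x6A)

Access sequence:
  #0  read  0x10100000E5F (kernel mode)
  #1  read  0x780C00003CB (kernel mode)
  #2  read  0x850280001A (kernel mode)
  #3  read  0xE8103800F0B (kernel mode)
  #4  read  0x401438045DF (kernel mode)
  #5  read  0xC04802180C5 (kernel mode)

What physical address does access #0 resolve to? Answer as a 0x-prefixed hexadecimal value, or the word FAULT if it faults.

Per-access translation:
#0 VA=0x10100000E5F (r,kernel):
  [0] read 0x3E idx=2: raw=0x41007 flags P=1 W=1 U=1 S=0
  [1] read 0x41 idx=4: raw=0x43087 flags P=1 W=1 U=1 S=1
  ✓ 0x43E5F (huge @L1)  — 2 lookups
#1 VA=0x780C00003CB (r,kernel):
  [0] read 0x3E idx=15: raw=0x45007 flags P=1 W=1 U=1 S=0
  [1] read 0x45 idx=3: raw=0x2000 flags P=0 W=0 U=0 S=0
  ✗ PAGE_NOT_PRESENT  [2 reads]
#2 VA=0x850280001A (r,kernel):
  [0] read 0x3E idx=1: raw=0x47007 flags P=1 W=1 U=1 S=0
  [1] read 0x47 idx=20: raw=0x49007 flags P=1 W=1 U=1 S=0
  [2] read 0x49 idx=20: raw=0x4C087 flags P=1 W=1 U=1 S=1
  ✓ 0x4C01A (huge @L2)  — 3 lookups
#3 VA=0xE8103800F0B (r,kernel):
  [0] read 0x3E idx=29: raw=0x50007 flags P=1 W=1 U=1 S=0
  [1] read 0x50 idx=4: raw=0x53007 flags P=1 W=1 U=1 S=0
  [2] read 0x53 idx=28: raw=0x54087 flags P=1 W=1 U=1 S=1
  ✓ 0x54F0B (huge @L2)  — 3 lookups
#4 VA=0x401438045DF (r,kernel):
  [0] read 0x3E idx=8: raw=0x55007 flags P=1 W=1 U=1 S=0
  [1] read 0x55 idx=5: raw=0x58007 flags P=1 W=1 U=1 S=0
  [2] read 0x58 idx=28: raw=0x59007 flags P=1 W=1 U=1 S=0
  [3] read 0x59 idx=4: raw=0x5C007 flags P=1 W=1 U=1 S=0
  ✓ 0x5C5DF  — 4 lookups
#5 VA=0xC04802180C5 (r,kernel):
  [0] read 0x3E idx=24: raw=0x60007 flags P=1 W=1 U=1 S=0
  [1] read 0x60 idx=18: raw=0x62007 flags P=1 W=1 U=1 S=0
  [2] read 0x62 idx=1: raw=0x66007 flags P=1 W=1 U=1 S=0
  [3] read 0x66 idx=24: raw=0x6A007 flags P=1 W=1 U=1 S=0
  ✓ 0x6A0C5  — 4 lookups

Access #0 PA: 0x43E5F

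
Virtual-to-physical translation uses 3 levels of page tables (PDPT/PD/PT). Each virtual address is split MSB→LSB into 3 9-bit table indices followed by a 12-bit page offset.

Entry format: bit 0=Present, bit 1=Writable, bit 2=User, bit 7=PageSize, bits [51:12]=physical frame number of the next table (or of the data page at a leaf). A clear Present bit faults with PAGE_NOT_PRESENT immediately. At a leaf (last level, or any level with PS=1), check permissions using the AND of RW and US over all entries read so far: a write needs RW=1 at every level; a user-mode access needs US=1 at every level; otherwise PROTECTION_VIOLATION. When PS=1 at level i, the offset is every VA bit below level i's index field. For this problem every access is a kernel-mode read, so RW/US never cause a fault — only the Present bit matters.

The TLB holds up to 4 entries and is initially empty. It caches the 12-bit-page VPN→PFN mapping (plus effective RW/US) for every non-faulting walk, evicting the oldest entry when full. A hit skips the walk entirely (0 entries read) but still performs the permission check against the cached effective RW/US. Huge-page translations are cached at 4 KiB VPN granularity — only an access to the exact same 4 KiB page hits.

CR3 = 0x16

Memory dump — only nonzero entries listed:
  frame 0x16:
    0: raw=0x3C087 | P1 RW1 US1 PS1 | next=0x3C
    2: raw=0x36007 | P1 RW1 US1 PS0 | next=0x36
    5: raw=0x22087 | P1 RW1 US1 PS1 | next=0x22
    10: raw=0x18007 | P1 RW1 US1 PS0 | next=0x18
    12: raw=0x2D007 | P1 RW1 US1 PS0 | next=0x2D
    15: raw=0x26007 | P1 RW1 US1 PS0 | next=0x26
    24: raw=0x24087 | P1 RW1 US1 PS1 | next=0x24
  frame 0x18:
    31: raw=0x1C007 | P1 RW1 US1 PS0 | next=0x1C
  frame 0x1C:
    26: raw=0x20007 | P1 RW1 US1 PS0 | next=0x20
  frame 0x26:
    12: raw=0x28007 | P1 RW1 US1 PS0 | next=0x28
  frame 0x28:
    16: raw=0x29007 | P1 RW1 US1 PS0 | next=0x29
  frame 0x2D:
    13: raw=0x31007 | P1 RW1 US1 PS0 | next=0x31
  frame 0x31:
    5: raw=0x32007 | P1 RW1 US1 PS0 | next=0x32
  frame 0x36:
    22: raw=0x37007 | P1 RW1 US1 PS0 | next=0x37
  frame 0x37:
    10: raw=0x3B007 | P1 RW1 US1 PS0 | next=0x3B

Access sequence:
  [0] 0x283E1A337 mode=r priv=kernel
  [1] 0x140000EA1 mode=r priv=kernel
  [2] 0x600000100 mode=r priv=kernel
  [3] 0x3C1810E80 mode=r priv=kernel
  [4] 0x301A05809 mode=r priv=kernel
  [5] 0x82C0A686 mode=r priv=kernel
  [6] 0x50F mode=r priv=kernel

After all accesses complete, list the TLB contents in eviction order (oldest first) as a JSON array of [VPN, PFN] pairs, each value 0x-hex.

Per-access translation:
#0 VA=0x283E1A337 (r,kernel):
  lvl0: tbl 0x16, slot 10 ⇒ 0x18007 (P1/RW1/US1/PS0)
  lvl1: tbl 0x18, slot 31 ⇒ 0x1C007 (P1/RW1/US1/PS0)
  lvl2: tbl 0x1C, slot 26 ⇒ 0x20007 (P1/RW1/US1/PS0)
  → PA=0x20337  (3 entries read)
#1 VA=0x140000EA1 (r,kernel):
  lvl0: tbl 0x16, slot 5 ⇒ 0x22087 (P1/RW1/US1/PS1)
  → PA=0x22EA1 (huge @L0)  (1 entries read)
#2 VA=0x600000100 (r,kernel):
  lvl0: tbl 0x16, slot 24 ⇒ 0x24087 (P1/RW1/US1/PS1)
  → PA=0x24100 (huge @L0)  (1 entries read)
#3 VA=0x3C1810E80 (r,kernel):
  lvl0: tbl 0x16, slot 15 ⇒ 0x26007 (P1/RW1/US1/PS0)
  lvl1: tbl 0x26, slot 12 ⇒ 0x28007 (P1/RW1/US1/PS0)
  lvl2: tbl 0x28, slot 16 ⇒ 0x29007 (P1/RW1/US1/PS0)
  → PA=0x29E80  (3 entries read)
#4 VA=0x301A05809 (r,kernel):
  lvl0: tbl 0x16, slot 12 ⇒ 0x2D007 (P1/RW1/US1/PS0)
  lvl1: tbl 0x2D, slot 13 ⇒ 0x31007 (P1/RW1/US1/PS0)
  lvl2: tbl 0x31, slot 5 ⇒ 0x32007 (P1/RW1/US1/PS0)
  → PA=0x32809  (3 entries read)
#5 VA=0x82C0A686 (r,kernel):
  lvl0: tbl 0x16, slot 2 ⇒ 0x36007 (P1/RW1/US1/PS0)
  lvl1: tbl 0x36, slot 22 ⇒ 0x37007 (P1/RW1/US1/PS0)
  lvl2: tbl 0x37, slot 10 ⇒ 0x3B007 (P1/RW1/US1/PS0)
  → PA=0x3B686  (3 entries read)
#6 VA=0x50F (r,kernel):
  lvl0: tbl 0x16, slot 0 ⇒ 0x3C087 (P1/RW1/US1/PS1)
  → PA=0x3C50F (huge @L0)  (1 entries read)

TLB: [["0x3C1810", "0x29"], ["0x301A05", "0x32"], ["0x82C0A", "0x3B"], ["0x0", "0x3C"]]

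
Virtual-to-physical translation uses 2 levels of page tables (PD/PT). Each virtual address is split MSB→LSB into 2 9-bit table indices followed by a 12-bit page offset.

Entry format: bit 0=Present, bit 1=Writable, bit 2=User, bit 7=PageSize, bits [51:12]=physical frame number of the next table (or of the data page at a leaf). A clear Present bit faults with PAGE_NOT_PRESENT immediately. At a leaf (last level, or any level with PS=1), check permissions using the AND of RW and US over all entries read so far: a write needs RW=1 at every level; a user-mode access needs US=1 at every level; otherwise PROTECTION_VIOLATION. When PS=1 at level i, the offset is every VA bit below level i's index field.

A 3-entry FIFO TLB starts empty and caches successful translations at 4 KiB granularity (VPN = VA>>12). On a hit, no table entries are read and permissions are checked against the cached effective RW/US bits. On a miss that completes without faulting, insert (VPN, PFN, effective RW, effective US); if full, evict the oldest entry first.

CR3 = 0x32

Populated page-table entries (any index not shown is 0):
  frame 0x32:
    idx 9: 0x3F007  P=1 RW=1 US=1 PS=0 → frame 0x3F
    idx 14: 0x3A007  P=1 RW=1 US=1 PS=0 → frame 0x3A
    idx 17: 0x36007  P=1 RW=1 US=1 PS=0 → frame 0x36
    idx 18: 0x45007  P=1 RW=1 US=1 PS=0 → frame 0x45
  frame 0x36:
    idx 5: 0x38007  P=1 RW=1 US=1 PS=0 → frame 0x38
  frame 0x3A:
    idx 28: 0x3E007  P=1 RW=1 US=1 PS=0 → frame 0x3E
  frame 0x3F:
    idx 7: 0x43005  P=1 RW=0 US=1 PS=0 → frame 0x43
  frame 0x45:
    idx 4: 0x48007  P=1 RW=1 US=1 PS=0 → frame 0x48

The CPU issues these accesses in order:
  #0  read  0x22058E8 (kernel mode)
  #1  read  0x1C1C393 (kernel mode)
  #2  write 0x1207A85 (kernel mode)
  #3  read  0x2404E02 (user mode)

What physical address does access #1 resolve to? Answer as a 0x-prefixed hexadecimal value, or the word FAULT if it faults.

Per-access translation:
#0 VA=0x22058E8 (r,kernel):
  L0 @0x32[17] → 0x36007  P=1,RW=1,US=1,PS=0
  L1 @0x36[5] → 0x38007  P=1,RW=1,US=1,PS=0
  ⇒ phys 0x388E8  [2 reads]
#1 VA=0x1C1C393 (r,kernel):
  L0 @0x32[14] → 0x3A007  P=1,RW=1,US=1,PS=0
  L1 @0x3A[28] → 0x3E007  P=1,RW=1,US=1,PS=0
  ⇒ phys 0x3E393  [2 reads]
#2 VA=0x1207A85 (w,kernel):
  L0 @0x32[9] → 0x3F007  P=1,RW=1,US=1,PS=0
  L1 @0x3F[7] → 0x43005  P=1,RW=0,US=1,PS=0
  ⇒ fault: PROTECTION_VIOLATION  — 2 lookups
#3 VA=0x2404E02 (r,user):
  L0 @0x32[18] → 0x45007  P=1,RW=1,US=1,PS=0
  L1 @0x45[4] → 0x48007  P=1,RW=1,US=1,PS=0
  ⇒ phys 0x48E02  [2 reads]

Access #1 PA: 0x3E393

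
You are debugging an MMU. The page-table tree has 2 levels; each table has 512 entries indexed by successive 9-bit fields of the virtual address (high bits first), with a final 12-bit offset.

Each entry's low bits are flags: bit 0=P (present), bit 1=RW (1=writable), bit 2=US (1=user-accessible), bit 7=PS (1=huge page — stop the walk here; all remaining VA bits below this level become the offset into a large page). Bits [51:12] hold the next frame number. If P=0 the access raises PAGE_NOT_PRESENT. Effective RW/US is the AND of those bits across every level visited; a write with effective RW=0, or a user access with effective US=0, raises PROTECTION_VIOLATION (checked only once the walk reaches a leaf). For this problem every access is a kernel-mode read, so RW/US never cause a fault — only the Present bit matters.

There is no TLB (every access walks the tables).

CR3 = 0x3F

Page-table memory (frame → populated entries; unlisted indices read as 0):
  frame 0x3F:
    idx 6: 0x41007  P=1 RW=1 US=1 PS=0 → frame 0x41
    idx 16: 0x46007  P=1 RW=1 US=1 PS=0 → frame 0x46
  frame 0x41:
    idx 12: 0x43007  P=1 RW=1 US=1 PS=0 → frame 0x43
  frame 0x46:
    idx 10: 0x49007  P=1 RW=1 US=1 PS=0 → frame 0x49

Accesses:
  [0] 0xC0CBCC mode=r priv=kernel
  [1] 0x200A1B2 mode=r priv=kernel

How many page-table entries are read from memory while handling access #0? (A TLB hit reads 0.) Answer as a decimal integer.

Per-access translation:
#0 VA=0xC0CBCC (r,kernel):
  [0] read 0x3F idx=6: raw=0x41007 flags P=1 W=1 U=1 S=0
  [1] read 0x41 idx=12: raw=0x43007 flags P=1 W=1 U=1 S=0
  ✓ 0x43BCC  — 2 lookups
#1 VA=0x200A1B2 (r,kernel):
  [0] read 0x3F idx=16: raw=0x46007 flags P=1 W=1 U=1 S=0
  [1] read 0x46 idx=10: raw=0x49007 flags P=1 W=1 U=1 S=0
  ✓ 0x491B2  — 2 lookups

Entries read for #0: 2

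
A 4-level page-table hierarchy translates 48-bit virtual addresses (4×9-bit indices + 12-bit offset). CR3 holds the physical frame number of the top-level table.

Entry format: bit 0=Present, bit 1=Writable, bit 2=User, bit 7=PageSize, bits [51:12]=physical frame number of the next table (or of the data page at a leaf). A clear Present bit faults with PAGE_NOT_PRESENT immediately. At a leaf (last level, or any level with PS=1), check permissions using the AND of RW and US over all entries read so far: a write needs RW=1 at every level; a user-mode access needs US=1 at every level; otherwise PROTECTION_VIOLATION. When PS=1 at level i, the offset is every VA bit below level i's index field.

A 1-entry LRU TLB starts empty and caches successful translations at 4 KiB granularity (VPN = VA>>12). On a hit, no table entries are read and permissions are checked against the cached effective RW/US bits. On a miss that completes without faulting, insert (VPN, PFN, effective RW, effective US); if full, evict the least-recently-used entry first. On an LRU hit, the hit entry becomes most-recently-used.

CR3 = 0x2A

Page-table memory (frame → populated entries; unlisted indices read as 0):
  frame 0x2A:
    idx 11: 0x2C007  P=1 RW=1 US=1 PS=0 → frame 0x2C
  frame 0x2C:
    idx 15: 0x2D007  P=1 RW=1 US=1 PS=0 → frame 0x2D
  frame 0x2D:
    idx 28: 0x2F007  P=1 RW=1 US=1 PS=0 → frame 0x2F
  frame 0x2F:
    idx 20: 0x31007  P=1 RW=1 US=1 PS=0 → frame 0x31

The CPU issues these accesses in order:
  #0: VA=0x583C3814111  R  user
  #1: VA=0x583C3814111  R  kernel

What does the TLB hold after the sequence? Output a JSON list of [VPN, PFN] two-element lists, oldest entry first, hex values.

Trace:
#0 VA=0x583C3814111 (r,user):
  L0 @0x2A[11] → 0x2C007  P=1,RW=1,US=1,PS=0
  L1 @0x2C[15] → 0x2D007  P=1,RW=1,US=1,PS=0
  L2 @0x2D[28] → 0x2F007  P=1,RW=1,US=1,PS=0
  L3 @0x2F[20] → 0x31007  P=1,RW=1,US=1,PS=0
  ✓ 0x31111  — 4 lookups
#1 VA=0x583C3814111 (r,kernel):
  TLB hit vpn=0x583C3814 → PA=0x31111

TLB: [["0x583C3814", "0x31"]]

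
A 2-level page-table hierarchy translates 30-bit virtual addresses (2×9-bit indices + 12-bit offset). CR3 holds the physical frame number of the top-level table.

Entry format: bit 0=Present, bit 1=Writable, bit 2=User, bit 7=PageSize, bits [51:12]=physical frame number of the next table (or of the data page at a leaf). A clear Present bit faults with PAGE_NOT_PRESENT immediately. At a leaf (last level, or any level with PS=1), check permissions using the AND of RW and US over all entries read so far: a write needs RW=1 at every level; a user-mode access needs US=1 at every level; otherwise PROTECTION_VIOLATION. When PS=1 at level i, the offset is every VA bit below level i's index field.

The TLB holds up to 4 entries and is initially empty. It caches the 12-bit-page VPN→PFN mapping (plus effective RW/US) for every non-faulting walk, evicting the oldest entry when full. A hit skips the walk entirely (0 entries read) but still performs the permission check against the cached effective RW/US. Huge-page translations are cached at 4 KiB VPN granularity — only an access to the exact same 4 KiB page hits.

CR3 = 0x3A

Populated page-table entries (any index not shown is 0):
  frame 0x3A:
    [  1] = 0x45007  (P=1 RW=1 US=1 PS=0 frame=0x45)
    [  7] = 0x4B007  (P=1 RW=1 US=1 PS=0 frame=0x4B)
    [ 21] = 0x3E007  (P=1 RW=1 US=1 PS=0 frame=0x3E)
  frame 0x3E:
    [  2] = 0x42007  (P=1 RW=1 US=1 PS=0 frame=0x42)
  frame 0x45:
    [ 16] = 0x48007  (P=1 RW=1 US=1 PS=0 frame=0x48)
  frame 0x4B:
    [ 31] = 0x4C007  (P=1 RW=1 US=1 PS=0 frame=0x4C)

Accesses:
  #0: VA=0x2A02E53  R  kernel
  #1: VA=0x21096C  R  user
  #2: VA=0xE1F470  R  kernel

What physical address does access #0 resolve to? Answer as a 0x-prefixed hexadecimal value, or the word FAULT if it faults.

Trace:
#0 VA=0x2A02E53 (r,kernel):
  L0: frame=0x3A idx=21 entry=0x3E007 [P=1 RW=1 US=1 PS=0]
  L1: frame=0x3E idx=2 entry=0x42007 [P=1 RW=1 US=1 PS=0]
  ✓ 0x42E53  — 2 lookups
#1 VA=0x21096C (r,user):
  L0: frame=0x3A idx=1 entry=0x45007 [P=1 RW=1 US=1 PS=0]
  L1: frame=0x45 idx=16 entry=0x48007 [P=1 RW=1 US=1 PS=0]
  ✓ 0x4896C  — 2 lookups
#2 VA=0xE1F470 (r,kernel):
  L0: frame=0x3A idx=7 entry=0x4B007 [P=1 RW=1 US=1 PS=0]
  L1: frame=0x4B idx=31 entry=0x4C007 [P=1 RW=1 US=1 PS=0]
  ✓ 0x4C470  — 2 lookups

Access #0 PA: 0x42E53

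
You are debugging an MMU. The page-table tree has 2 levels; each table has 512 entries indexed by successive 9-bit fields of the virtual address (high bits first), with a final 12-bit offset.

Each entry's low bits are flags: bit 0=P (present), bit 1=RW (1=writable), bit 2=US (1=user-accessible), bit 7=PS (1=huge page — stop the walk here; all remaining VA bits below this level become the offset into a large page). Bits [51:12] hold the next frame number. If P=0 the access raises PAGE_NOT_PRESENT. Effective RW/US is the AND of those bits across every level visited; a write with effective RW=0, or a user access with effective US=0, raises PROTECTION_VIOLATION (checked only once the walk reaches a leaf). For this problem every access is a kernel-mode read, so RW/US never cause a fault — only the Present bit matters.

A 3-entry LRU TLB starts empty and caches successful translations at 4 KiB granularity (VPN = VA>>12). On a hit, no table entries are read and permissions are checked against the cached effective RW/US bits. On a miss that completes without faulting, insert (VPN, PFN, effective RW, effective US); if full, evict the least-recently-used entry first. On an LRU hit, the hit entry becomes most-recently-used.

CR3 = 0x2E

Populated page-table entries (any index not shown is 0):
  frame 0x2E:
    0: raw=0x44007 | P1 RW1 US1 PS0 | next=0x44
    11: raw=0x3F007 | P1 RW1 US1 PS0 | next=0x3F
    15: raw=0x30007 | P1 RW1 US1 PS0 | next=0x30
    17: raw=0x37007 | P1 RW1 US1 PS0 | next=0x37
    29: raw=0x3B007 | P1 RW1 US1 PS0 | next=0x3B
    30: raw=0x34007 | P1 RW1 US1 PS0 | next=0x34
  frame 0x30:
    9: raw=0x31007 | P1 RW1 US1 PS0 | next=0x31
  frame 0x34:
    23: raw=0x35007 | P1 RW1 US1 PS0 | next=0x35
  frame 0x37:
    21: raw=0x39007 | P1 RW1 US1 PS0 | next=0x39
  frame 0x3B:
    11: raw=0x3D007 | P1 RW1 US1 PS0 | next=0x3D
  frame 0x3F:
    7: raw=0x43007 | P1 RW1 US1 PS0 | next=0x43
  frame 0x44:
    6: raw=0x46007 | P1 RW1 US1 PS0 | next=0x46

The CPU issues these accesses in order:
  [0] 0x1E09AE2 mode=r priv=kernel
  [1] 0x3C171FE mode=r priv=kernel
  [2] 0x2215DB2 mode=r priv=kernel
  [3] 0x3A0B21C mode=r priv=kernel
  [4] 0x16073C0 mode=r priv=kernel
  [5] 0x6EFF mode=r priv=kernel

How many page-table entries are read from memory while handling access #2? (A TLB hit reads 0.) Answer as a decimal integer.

Per-access translation:
#0 VA=0x1E09AE2 (r,kernel):
  lvl0: tbl 0x2E, slot 15 ⇒ 0x30007 (P1/RW1/US1/PS0)
  lvl1: tbl 0x30, slot 9 ⇒ 0x31007 (P1/RW1/US1/PS0)
  ✓ 0x31AE2  — 2 lookups
#1 VA=0x3C171FE (r,kernel):
  lvl0: tbl 0x2E, slot 30 ⇒ 0x34007 (P1/RW1/US1/PS0)
  lvl1: tbl 0x34, slot 23 ⇒ 0x35007 (P1/RW1/US1/PS0)
  ✓ 0x351FE  — 2 lookups
#2 VA=0x2215DB2 (r,kernel):
  lvl0: tbl 0x2E, slot 17 ⇒ 0x37007 (P1/RW1/US1/PS0)
  lvl1: tbl 0x37, slot 21 ⇒ 0x39007 (P1/RW1/US1/PS0)
  ✓ 0x39DB2  — 2 lookups
#3 VA=0x3A0B21C (r,kernel):
  lvl0: tbl 0x2E, slot 29 ⇒ 0x3B007 (P1/RW1/US1/PS0)
  lvl1: tbl 0x3B, slot 11 ⇒ 0x3D007 (P1/RW1/US1/PS0)
  ✓ 0x3D21C  — 2 lookups
#4 VA=0x16073C0 (r,kernel):
  lvl0: tbl 0x2E, slot 11 ⇒ 0x3F007 (P1/RW1/US1/PS0)
  lvl1: tbl 0x3F, slot 7 ⇒ 0x43007 (P1/RW1/US1/PS0)
  ✓ 0x433C0  — 2 lookups
#5 VA=0x6EFF (r,kernel):
  lvl0: tbl 0x2E, slot 0 ⇒ 0x44007 (P1/RW1/US1/PS0)
  lvl1: tbl 0x44, slot 6 ⇒ 0x46007 (P1/RW1/US1/PS0)
  ✓ 0x46EFF  — 2 lookups

Entries read for #2: 2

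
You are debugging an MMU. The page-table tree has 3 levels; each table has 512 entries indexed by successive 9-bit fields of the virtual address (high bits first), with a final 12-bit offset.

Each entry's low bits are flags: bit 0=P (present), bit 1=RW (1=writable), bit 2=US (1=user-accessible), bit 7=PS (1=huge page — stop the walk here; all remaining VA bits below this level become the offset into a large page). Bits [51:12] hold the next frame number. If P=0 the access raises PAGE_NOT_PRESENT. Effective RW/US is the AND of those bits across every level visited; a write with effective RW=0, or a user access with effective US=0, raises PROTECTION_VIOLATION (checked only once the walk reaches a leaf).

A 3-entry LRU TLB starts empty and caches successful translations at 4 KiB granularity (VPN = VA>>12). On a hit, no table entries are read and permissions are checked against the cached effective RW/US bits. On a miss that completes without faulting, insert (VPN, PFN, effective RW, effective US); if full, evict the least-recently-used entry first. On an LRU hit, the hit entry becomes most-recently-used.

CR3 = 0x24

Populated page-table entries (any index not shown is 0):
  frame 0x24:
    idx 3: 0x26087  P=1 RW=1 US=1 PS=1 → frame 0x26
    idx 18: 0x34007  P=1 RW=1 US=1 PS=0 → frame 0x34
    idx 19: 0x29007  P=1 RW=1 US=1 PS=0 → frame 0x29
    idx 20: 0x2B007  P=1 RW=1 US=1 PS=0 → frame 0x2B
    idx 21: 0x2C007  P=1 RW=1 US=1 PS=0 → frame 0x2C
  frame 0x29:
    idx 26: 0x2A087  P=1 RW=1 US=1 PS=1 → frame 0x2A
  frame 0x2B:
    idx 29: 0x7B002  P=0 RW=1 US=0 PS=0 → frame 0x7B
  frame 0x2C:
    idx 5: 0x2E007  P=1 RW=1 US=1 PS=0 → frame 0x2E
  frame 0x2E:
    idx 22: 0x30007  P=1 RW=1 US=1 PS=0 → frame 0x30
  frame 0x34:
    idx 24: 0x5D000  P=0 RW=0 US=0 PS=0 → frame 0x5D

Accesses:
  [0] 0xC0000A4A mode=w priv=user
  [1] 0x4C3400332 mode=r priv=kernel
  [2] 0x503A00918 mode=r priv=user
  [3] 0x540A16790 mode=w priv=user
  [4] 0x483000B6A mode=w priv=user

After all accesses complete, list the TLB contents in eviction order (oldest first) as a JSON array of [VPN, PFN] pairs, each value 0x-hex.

Trace:
#0 VA=0xC0000A4A (w,user):
  [0] read 0x24 idx=3: raw=0x26087 flags P=1 W=1 U=1 S=1
  ✓ 0x26A4A (huge @L0)  — 1 lookups
#1 VA=0x4C3400332 (r,kernel):
  [0] read 0x24 idx=19: raw=0x29007 flags P=1 W=1 U=1 S=0
  [1] read 0x29 idx=26: raw=0x2A087 flags P=1 W=1 U=1 S=1
  ✓ 0x2A332 (huge @L1)  — 2 lookups
#2 VA=0x503A00918 (r,user):
  [0] read 0x24 idx=20: raw=0x2B007 flags P=1 W=1 U=1 S=0
  [1] read 0x2B idx=29: raw=0x7B002 flags P=0 W=1 U=0 S=0
  ✗ PAGE_NOT_PRESENT  [2 reads]
#3 VA=0x540A16790 (w,user):
  [0] read 0x24 idx=21: raw=0x2C007 flags P=1 W=1 U=1 S=0
  [1] read 0x2C idx=5: raw=0x2E007 flags P=1 W=1 U=1 S=0
  [2] read 0x2E idx=22: raw=0x30007 flags P=1 W=1 U=1 S=0
  ✓ 0x30790  — 3 lookups
#4 VA=0x483000B6A (w,user):
  [0] read 0x24 idx=18: raw=0x34007 flags P=1 W=1 U=1 S=0
  [1] read 0x34 idx=24: raw=0x5D000 flags P=0 W=0 U=0 S=0
  ✗ PAGE_NOT_PRESENT  [2 reads]

TLB: [["0xC0000", "0x26"], ["0x4C3400", "0x2A"], ["0x540A16", "0x30"]]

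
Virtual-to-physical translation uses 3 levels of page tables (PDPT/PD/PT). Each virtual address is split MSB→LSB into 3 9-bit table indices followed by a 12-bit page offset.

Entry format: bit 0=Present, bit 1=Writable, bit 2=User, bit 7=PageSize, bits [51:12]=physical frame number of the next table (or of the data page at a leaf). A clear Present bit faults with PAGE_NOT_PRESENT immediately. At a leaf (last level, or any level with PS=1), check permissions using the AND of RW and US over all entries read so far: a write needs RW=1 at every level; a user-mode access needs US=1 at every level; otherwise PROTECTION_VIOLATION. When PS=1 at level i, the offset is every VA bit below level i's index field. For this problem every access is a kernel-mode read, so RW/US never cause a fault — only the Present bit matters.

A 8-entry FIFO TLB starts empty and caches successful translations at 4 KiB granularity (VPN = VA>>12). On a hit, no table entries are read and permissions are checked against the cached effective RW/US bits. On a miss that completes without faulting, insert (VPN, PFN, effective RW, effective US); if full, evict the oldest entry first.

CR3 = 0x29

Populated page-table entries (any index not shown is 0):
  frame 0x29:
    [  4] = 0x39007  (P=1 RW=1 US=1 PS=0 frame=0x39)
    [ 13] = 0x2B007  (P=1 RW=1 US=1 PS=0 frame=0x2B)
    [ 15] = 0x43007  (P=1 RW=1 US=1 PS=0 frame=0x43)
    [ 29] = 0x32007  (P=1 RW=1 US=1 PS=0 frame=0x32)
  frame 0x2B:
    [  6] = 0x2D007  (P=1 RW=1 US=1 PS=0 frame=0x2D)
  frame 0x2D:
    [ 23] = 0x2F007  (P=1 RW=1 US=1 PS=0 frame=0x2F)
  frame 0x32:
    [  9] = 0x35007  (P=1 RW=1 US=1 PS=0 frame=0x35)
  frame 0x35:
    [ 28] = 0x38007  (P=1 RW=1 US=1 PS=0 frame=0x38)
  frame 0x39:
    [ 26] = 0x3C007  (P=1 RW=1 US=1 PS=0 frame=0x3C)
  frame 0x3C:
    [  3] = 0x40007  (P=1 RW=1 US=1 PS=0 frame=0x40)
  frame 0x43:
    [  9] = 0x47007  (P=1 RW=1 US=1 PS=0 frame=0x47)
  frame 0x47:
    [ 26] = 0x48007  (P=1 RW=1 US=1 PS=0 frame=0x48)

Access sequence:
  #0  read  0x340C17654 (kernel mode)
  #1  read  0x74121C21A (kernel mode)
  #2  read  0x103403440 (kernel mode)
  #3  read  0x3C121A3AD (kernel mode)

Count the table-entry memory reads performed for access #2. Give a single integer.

Per-access translation:
#0 VA=0x340C17654 (r,kernel):
  [0] read 0x29 idx=13: raw=0x2B007 flags P=1 W=1 U=1 S=0
  [1] read 0x2B idx=6: raw=0x2D007 flags P=1 W=1 U=1 S=0
  [2] read 0x2D idx=23: raw=0x2F007 flags P=1 W=1 U=1 S=0
  ⇒ phys 0x2F654  [3 reads]
#1 VA=0x74121C21A (r,kernel):
  [0] read 0x29 idx=29: raw=0x32007 flags P=1 W=1 U=1 S=0
  [1] read 0x32 idx=9: raw=0x35007 flags P=1 W=1 U=1 S=0
  [2] read 0x35 idx=28: raw=0x38007 flags P=1 W=1 U=1 S=0
  ⇒ phys 0x3821A  [3 reads]
#2 VA=0x103403440 (r,kernel):
  [0] read 0x29 idx=4: raw=0x39007 flags P=1 W=1 U=1 S=0
  [1] read 0x39 idx=26: raw=0x3C007 flags P=1 W=1 U=1 S=0
  [2] read 0x3C idx=3: raw=0x40007 flags P=1 W=1 U=1 S=0
  ⇒ phys 0x40440  [3 reads]
#3 VA=0x3C121A3AD (r,kernel):
  [0] read 0x29 idx=15: raw=0x43007 flags P=1 W=1 U=1 S=0
  [1] read 0x43 idx=9: raw=0x47007 flags P=1 W=1 U=1 S=0
  [2] read 0x47 idx=26: raw=0x48007 flags P=1 W=1 U=1 S=0
  ⇒ phys 0x483AD  [3 reads]

Entries read for #2: 3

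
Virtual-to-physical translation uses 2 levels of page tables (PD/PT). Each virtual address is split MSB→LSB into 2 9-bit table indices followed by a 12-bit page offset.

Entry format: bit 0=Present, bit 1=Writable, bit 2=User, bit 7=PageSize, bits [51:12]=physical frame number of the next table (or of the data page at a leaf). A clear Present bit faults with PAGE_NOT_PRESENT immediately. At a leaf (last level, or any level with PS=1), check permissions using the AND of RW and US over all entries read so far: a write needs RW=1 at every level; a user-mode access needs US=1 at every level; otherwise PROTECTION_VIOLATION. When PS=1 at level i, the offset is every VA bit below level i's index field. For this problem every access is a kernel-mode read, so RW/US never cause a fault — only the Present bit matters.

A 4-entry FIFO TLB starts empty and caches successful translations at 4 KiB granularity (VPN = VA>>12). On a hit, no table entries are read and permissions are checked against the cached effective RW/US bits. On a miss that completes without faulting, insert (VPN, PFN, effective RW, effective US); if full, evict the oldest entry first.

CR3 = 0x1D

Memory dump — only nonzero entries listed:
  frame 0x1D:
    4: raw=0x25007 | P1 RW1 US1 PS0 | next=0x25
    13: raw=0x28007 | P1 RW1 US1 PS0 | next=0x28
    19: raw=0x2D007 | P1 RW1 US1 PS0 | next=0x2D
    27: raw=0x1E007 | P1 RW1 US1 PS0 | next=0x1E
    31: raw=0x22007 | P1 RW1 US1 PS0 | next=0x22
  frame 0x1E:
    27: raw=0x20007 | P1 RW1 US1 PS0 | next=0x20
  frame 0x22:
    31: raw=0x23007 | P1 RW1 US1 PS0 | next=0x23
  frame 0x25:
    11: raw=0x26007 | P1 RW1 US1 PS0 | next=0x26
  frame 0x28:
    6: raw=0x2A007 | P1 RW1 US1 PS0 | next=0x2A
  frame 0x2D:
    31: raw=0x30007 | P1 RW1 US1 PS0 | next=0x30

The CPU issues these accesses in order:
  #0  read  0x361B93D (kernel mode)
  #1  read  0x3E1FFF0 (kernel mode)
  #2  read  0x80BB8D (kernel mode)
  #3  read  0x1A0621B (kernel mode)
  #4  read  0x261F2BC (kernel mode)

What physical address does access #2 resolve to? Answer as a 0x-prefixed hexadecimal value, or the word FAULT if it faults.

Walk each access:
#0 VA=0x361B93D (r,kernel):
  lvl0: tbl 0x1D, slot 27 ⇒ 0x1E007 (P1/RW1/US1/PS0)
  lvl1: tbl 0x1E, slot 27 ⇒ 0x20007 (P1/RW1/US1/PS0)
  ✓ 0x2093D  — 2 lookups
#1 VA=0x3E1FFF0 (r,kernel):
  lvl0: tbl 0x1D, slot 31 ⇒ 0x22007 (P1/RW1/US1/PS0)
  lvl1: tbl 0x22, slot 31 ⇒ 0x23007 (P1/RW1/US1/PS0)
  ✓ 0x23FF0  — 2 lookups
#2 VA=0x80BB8D (r,kernel):
  lvl0: tbl 0x1D, slot 4 ⇒ 0x25007 (P1/RW1/US1/PS0)
  lvl1: tbl 0x25, slot 11 ⇒ 0x26007 (P1/RW1/US1/PS0)
  ✓ 0x26B8D  — 2 lookups
#3 VA=0x1A0621B (r,kernel):
  lvl0: tbl 0x1D, slot 13 ⇒ 0x28007 (P1/RW1/US1/PS0)
  lvl1: tbl 0x28, slot 6 ⇒ 0x2A007 (P1/RW1/US1/PS0)
  ✓ 0x2A21B  — 2 lookups
#4 VA=0x261F2BC (r,kernel):
  lvl0: tbl 0x1D, slot 19 ⇒ 0x2D007 (P1/RW1/US1/PS0)
  lvl1: tbl 0x2D, slot 31 ⇒ 0x30007 (P1/RW1/US1/PS0)
  ✓ 0x302BC  — 2 lookups

Access #2 PA: 0x26B8D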